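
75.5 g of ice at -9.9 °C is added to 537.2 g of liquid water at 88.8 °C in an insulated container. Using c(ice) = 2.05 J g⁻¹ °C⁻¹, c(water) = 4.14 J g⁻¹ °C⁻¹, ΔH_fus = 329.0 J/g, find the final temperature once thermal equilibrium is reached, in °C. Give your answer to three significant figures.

Heat to bring ice to 0 °C and melt it: q₁ = 75.5×2.05×9.9 + 75.5×329.0 = 26372 J
Heat the water can supply cooling to 0 °C: 537.2×4.14×88.8 = 197492 J > q₁, so all ice melts.
Energy balance: 537.2×4.14×(88.8 − T) = 26372 + 75.5×4.14×(T − 0)
2224.008(88.8 − T) = 26372 + 312.57 T
197492 − 26372 = 2536.578 T
T = 171120 / 2536.578 = 67.46 °C

T_f = 67.5 °C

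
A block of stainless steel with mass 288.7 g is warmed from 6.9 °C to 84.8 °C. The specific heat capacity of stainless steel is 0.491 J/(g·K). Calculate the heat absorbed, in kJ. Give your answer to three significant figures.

q = 11.0 kJ

q = m c ΔT = 288.7 × 0.491 × (84.8 − 6.9)
q = 288.7 × 0.491 × 77.9 = 11040 J = 11.0 kJ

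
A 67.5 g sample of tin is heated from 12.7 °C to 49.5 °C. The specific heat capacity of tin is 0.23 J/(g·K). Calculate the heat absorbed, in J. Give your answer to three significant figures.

q = m c ΔT = 67.5 × 0.23 × (49.5 − 12.7)
q = 67.5 × 0.23 × 36.8 = 571.3 J

q = 571 J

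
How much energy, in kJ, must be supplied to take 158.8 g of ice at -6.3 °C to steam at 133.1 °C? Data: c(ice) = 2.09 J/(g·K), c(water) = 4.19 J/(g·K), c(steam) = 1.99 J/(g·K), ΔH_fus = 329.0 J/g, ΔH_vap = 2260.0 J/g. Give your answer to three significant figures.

q1 (heat ice -6.3→0.0 °C): 158.8 × 2.09 × 6.3 = 2091 J
q2 (melt at 0 °C): 158.8 × 329.0 = 52245 J
q3 (heat water 0.0→100.0 °C): 158.8 × 4.19 × 100.0 = 66537 J
q4 (vaporize at 100 °C): 158.8 × 2260.0 = 358888 J
q5 (heat steam 100.0→133.1 °C): 158.8 × 1.99 × 33.1 = 10460 J
Total: 2091 + 52245 + 66537 + 358888 + 10460 = 490221 J = 490 kJ

q = 490 kJ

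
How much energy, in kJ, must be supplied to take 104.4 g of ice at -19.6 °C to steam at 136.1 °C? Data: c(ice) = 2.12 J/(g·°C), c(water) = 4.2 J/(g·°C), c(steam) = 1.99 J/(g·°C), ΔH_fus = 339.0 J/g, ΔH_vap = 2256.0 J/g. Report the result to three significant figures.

q1 (heat ice -19.6→0.0 °C): 104.4 × 2.12 × 19.6 = 4338 J
q2 (melt at 0 °C): 104.4 × 339.0 = 35392 J
q3 (heat water 0.0→100.0 °C): 104.4 × 4.2 × 100.0 = 43848 J
q4 (vaporize at 100 °C): 104.4 × 2256.0 = 235526 J
q5 (heat steam 100.0→136.1 °C): 104.4 × 1.99 × 36.1 = 7500 J
Total: 4338 + 35392 + 43848 + 235526 + 7500 = 326604 J = 327 kJ

q = 327 kJ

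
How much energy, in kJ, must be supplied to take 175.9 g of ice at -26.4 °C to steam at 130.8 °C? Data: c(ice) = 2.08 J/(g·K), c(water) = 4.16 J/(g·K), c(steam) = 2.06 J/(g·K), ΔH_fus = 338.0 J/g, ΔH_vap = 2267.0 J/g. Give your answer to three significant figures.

q = 552 kJ

q1 (heat ice -26.4→0.0 °C): 175.9 × 2.08 × 26.4 = 9659 J
q2 (melt at 0 °C): 175.9 × 338.0 = 59454 J
q3 (heat water 0.0→100.0 °C): 175.9 × 4.16 × 100.0 = 73174 J
q4 (vaporize at 100 °C): 175.9 × 2267.0 = 398765 J
q5 (heat steam 100.0→130.8 °C): 175.9 × 2.06 × 30.8 = 11161 J
Total: 9659 + 59454 + 73174 + 398765 + 11161 = 552213 J = 552 kJ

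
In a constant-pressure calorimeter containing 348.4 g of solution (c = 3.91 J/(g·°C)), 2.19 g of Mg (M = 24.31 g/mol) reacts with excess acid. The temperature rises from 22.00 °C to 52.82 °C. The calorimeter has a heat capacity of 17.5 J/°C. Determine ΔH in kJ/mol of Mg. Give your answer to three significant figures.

ΔH = -472 kJ/mol

|ΔT| = |52.82 − 22.00| = 30.82 °C
|q_surr| = (348.4 × 3.91 + 17.5) × 30.82 = 1379.744 × 30.82 = 42520 J
n(Mg) = 2.19 / 24.31 = 0.09009 mol
Temperature rose, so q_rxn = −|q_surr| = -42.52 kJ
ΔH = q_rxn / n = -472.0 kJ/mol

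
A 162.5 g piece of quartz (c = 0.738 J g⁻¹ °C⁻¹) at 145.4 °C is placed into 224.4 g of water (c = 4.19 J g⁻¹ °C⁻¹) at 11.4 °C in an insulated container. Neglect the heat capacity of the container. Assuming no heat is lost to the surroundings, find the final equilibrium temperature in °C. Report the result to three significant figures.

Heat lost by quartz = heat gained by water.
(162.5)(0.738)(145.4 − T) = (224.4)(4.19)(T − 11.4)
119.925 (145.4 − T) = 940.236 (T − 11.4)
17437 − 119.925 T = 940.236 T − 10719
28156 = 1060.161 T
T = 26.56 °C

T_f = 26.6 °C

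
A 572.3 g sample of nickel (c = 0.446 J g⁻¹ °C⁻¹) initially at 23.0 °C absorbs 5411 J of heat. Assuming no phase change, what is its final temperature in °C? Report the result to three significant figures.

ΔT = q / (m c) = 5411 / (572.3 × 0.446) = 21.20 °C
T_f = 23.0 + 21.20 = 44.20 °C

T_f = 44.2 °C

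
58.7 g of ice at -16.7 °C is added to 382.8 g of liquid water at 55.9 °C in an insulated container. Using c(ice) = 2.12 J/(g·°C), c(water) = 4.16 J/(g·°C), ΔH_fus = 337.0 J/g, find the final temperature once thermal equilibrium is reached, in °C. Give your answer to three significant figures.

Heat to bring ice to 0 °C and melt it: q₁ = 58.7×2.12×16.7 + 58.7×337.0 = 21860 J
Heat the water can supply cooling to 0 °C: 382.8×4.16×55.9 = 89017.8 J > q₁, so all ice melts.
Energy balance: 382.8×4.16×(55.9 − T) = 21860 + 58.7×4.16×(T − 0)
1592.448(55.9 − T) = 21860 + 244.192 T
89017.8 − 21860 = 1836.640 T
T = 67157.8 / 1836.640 = 36.57 °C

T_f = 36.6 °C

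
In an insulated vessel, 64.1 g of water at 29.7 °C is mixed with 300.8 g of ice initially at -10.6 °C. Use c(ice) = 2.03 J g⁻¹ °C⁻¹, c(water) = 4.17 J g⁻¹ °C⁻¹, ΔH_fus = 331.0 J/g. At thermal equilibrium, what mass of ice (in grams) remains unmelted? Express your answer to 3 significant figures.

Heat to warm all ice to 0 °C: 300.8×2.03×10.6 = 6472.6 J
Heat released by water cooling to 0 °C: 64.1×4.17×29.7 = 7938.7 J
7938.7 J < 6472.6 + 300.8×331.0 = 106037.4 J, so not all ice melts; final T = 0 °C.
Heat left for melting: 7938.7 − 6472.6 = 1466.1 J
Mass melted = 1466.1 / 331.0 = 4.429 g
Ice remaining = 300.8 − 4.429 = 296.371 g

m_ice remaining = 296 g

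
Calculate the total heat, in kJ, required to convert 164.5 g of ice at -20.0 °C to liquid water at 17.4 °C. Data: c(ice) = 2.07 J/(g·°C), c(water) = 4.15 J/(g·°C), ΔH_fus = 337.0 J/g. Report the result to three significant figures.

q1 (heat ice -20.0→0.0 °C): 164.5 × 2.07 × 20.0 = 6810 J
q2 (melt at 0 °C): 164.5 × 337.0 = 55437 J
q3 (heat water 0.0→17.4 °C): 164.5 × 4.15 × 17.4 = 11879 J
Total: 6810 + 55437 + 11879 = 74126 J = 74.1 kJ

q = 74.1 kJ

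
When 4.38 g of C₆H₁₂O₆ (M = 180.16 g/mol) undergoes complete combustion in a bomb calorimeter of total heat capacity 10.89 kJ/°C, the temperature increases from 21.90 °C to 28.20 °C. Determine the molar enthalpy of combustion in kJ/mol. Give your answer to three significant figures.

ΔH = -2820 kJ/mol

ΔT = 28.20 − 21.90 = 6.30 °C
q_cal = C_cal × ΔT = 10.89 × 6.30 = 68.607 kJ
n = 4.38 / 180.16 = 0.02431 mol
q_rxn = −q_cal = -68.607 kJ
ΔH = -68.607 / 0.02431 = -2822 kJ/mol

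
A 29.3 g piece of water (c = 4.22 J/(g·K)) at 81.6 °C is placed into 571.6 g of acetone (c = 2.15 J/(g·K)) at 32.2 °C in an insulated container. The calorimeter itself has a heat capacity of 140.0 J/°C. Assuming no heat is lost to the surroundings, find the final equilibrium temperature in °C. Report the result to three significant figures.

T_f = 36.3 °C

Heat lost by water = heat gained by acetone + calorimeter.
(29.3)(4.22)(81.6 − T) = [(571.6)(2.15) + 140.0](T − 32.2)
123.646 (81.6 − T) = 1368.94 (T − 32.2)
10090 − 123.646 T = 1368.94 T − 44080
54170 = 1492.586 T
T = 36.29 °C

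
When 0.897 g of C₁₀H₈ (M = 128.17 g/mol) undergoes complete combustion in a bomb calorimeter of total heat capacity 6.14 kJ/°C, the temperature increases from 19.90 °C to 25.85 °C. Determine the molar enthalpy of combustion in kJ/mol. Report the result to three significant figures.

ΔT = 25.85 − 19.90 = 5.95 °C
q_cal = C_cal × ΔT = 6.14 × 5.95 = 36.533 kJ
n = 0.897 / 128.17 = 0.006999 mol
q_rxn = −q_cal = -36.533 kJ
ΔH = -36.533 / 0.006999 = -5220 kJ/mol

ΔH = -5220 kJ/mol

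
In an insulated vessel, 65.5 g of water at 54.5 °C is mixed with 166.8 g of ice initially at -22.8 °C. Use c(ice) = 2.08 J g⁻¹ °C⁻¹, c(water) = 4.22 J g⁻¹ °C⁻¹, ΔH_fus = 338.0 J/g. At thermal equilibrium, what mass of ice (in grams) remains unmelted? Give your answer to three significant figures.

Heat to warm all ice to 0 °C: 166.8×2.08×22.8 = 7910.3 J
Heat released by water cooling to 0 °C: 65.5×4.22×54.5 = 15064 J
15064 J < 7910.3 + 166.8×338.0 = 64288.7 J, so not all ice melts; final T = 0 °C.
Heat left for melting: 15064 − 7910.3 = 7153.7 J
Mass melted = 7153.7 / 338.0 = 21.16 g
Ice remaining = 166.8 − 21.16 = 145.64 g

m_ice remaining = 146 g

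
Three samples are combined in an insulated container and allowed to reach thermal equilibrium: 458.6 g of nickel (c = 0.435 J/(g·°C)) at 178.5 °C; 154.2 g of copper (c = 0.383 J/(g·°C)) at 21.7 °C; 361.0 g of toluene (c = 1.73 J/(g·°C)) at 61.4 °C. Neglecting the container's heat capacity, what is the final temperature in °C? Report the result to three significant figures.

T_f = 85.2 °C

Σ mᵢcᵢ(T − Tᵢ) = 0  ⇒  T = Σ mᵢcᵢTᵢ / Σ mᵢcᵢ
Σ mᵢcᵢ = 458.6×0.435 + 154.2×0.383 + 361.0×1.73 = 883.0796
Σ mᵢcᵢTᵢ = 199.491×178.5 + 59.0586×21.7 + 624.53×61.4 = 75237
T = 75237 / 883.0796 = 85.20 °C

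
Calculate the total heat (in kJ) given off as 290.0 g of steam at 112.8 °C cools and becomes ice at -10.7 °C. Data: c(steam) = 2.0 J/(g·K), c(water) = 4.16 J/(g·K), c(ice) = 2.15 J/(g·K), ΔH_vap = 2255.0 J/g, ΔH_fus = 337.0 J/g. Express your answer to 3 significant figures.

q = 886 kJ

q1 (cool steam 112.8→100 °C): 290.0 × 2.0 × 12.8 = 7424 J
q2 (condense at 100 °C): 290.0 × 2255.0 = 653950 J
q3 (cool water 100→0 °C): 290.0 × 4.16 × 100.0 = 120640 J
q4 (freeze at 0 °C): 290.0 × 337.0 = 97730 J
q5 (cool ice 0→-10.7 °C): 290.0 × 2.15 × 10.7 = 6671 J
Total: 7424 + 653950 + 120640 + 97730 + 6671 = 886415 J = 886 kJ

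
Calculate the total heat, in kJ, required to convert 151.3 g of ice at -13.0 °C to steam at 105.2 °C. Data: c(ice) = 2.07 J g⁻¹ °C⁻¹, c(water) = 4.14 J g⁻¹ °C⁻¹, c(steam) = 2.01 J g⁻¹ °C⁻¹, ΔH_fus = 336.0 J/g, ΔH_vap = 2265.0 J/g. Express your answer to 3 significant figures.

q1 (heat ice -13.0→0.0 °C): 151.3 × 2.07 × 13.0 = 4071 J
q2 (melt at 0 °C): 151.3 × 336.0 = 50837 J
q3 (heat water 0.0→100.0 °C): 151.3 × 4.14 × 100.0 = 62638 J
q4 (vaporize at 100 °C): 151.3 × 2265.0 = 342695 J
q5 (heat steam 100.0→105.2 °C): 151.3 × 2.01 × 5.2 = 1581 J
Total: 4071 + 50837 + 62638 + 342695 + 1581 = 461822 J = 462 kJ

q = 462 kJ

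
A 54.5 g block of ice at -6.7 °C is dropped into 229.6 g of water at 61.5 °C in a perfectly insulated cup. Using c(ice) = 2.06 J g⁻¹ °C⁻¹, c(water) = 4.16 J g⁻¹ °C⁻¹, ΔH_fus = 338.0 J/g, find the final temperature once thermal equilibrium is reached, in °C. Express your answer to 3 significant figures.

Heat to bring ice to 0 °C and melt it: q₁ = 54.5×2.06×6.7 + 54.5×338.0 = 19173 J
Heat the water can supply cooling to 0 °C: 229.6×4.16×61.5 = 58740.9 J > q₁, so all ice melts.
Energy balance: 229.6×4.16×(61.5 − T) = 19173 + 54.5×4.16×(T − 0)
955.136(61.5 − T) = 19173 + 226.72 T
58740.9 − 19173 = 1181.856 T
T = 39567.9 / 1181.856 = 33.48 °C

T_f = 33.5 °C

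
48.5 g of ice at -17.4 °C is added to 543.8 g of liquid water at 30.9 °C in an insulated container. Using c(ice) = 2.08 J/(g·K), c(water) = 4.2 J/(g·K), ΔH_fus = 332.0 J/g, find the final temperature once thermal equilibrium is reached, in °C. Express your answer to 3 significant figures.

Heat to bring ice to 0 °C and melt it: q₁ = 48.5×2.08×17.4 + 48.5×332.0 = 17857 J
Heat the water can supply cooling to 0 °C: 543.8×4.2×30.9 = 70574.4 J > q₁, so all ice melts.
Energy balance: 543.8×4.2×(30.9 − T) = 17857 + 48.5×4.2×(T − 0)
2283.96(30.9 − T) = 17857 + 203.7 T
70574.4 − 17857 = 2487.66 T
T = 52717.4 / 2487.66 = 21.19 °C

T_f = 21.2 °C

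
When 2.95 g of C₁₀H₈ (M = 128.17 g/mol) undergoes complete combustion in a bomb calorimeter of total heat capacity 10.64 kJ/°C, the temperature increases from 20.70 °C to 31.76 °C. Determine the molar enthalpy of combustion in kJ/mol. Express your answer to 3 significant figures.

ΔT = 31.76 − 20.70 = 11.06 °C
q_cal = C_cal × ΔT = 10.64 × 11.06 = 117.6784 kJ
n = 2.95 / 128.17 = 0.02302 mol
q_rxn = −q_cal = -117.6784 kJ
ΔH = -117.6784 / 0.02302 = -5112 kJ/mol

ΔH = -5110 kJ/mol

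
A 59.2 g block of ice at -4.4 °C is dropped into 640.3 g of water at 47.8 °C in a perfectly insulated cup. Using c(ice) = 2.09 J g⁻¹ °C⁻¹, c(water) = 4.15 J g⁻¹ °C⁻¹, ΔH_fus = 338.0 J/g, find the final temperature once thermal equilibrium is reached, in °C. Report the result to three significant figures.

T_f = 36.7 °C

Heat to bring ice to 0 °C and melt it: q₁ = 59.2×2.09×4.4 + 59.2×338.0 = 20554 J
Heat the water can supply cooling to 0 °C: 640.3×4.15×47.8 = 127016 J > q₁, so all ice melts.
Energy balance: 640.3×4.15×(47.8 − T) = 20554 + 59.2×4.15×(T − 0)
2657.245(47.8 − T) = 20554 + 245.68 T
127016 − 20554 = 2902.925 T
T = 106462 / 2902.925 = 36.67 °C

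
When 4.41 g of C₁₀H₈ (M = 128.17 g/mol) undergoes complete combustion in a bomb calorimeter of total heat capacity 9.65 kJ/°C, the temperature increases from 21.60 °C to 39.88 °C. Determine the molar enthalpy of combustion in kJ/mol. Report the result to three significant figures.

ΔH = -5130 kJ/mol

ΔT = 39.88 − 21.60 = 18.28 °C
q_cal = C_cal × ΔT = 9.65 × 18.28 = 176.402 kJ
n = 4.41 / 128.17 = 0.03441 mol
q_rxn = −q_cal = -176.402 kJ
ΔH = -176.402 / 0.03441 = -5126 kJ/mol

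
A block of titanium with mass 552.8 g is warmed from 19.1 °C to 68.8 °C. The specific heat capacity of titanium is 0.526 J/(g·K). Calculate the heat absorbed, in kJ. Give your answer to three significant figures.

q = 14.5 kJ

q = m c ΔT = 552.8 × 0.526 × (68.8 − 19.1)
q = 552.8 × 0.526 × 49.7 = 14450 J = 14.5 kJ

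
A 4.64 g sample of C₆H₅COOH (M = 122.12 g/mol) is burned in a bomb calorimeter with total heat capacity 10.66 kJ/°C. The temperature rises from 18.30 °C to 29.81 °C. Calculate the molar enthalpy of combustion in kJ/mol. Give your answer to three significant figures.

ΔH = -3230 kJ/mol

ΔT = 29.81 − 18.30 = 11.51 °C
q_cal = C_cal × ΔT = 10.66 × 11.51 = 122.6966 kJ
n = 4.64 / 122.12 = 0.03800 mol
q_rxn = −q_cal = -122.6966 kJ
ΔH = -122.6966 / 0.03800 = -3229 kJ/mol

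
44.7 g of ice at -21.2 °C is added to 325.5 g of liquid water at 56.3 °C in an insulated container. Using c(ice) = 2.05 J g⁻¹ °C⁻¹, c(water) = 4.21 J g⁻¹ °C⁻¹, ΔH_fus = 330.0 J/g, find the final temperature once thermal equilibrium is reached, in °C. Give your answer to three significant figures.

Heat to bring ice to 0 °C and melt it: q₁ = 44.7×2.05×21.2 + 44.7×330.0 = 16694 J
Heat the water can supply cooling to 0 °C: 325.5×4.21×56.3 = 77151.0 J > q₁, so all ice melts.
Energy balance: 325.5×4.21×(56.3 − T) = 16694 + 44.7×4.21×(T − 0)
1370.355(56.3 − T) = 16694 + 188.187 T
77151.0 − 16694 = 1558.542 T
T = 60457.0 / 1558.542 = 38.79 °C

T_f = 38.8 °C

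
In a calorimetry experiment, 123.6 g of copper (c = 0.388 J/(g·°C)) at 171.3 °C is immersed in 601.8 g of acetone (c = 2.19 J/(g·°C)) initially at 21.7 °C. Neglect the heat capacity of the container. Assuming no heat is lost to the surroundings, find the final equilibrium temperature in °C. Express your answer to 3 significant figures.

Heat lost by copper = heat gained by acetone.
(123.6)(0.388)(171.3 − T) = (601.8)(2.19)(T − 21.7)
47.9568 (171.3 − T) = 1317.942 (T − 21.7)
8215.0 − 47.9568 T = 1317.942 T − 28599
36814.0 = 1365.8988 T
T = 26.95 °C

T_f = 27.0 °C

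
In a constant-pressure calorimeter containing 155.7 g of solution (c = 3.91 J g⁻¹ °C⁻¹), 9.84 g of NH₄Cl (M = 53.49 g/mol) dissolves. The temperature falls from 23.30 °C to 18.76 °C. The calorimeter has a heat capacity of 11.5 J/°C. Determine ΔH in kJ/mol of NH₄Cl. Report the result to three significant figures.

|ΔT| = |18.76 − 23.30| = 4.54 °C
|q_surr| = (155.7 × 3.91 + 11.5) × 4.54 = 620.287 × 4.54 = 2816 J
n(NH₄Cl) = 9.84 / 53.49 = 0.1840 mol
Temperature fell, so q_rxn = +|q_surr| = 2.816 kJ
ΔH = q_rxn / n = 15.30 kJ/mol

ΔH = 15.3 kJ/mol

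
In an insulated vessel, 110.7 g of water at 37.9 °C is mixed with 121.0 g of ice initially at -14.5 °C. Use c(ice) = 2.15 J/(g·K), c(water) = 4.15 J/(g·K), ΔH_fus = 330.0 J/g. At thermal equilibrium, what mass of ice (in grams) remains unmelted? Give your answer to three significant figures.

m_ice remaining = 79.7 g

Heat to warm all ice to 0 °C: 121.0×2.15×14.5 = 3772.2 J
Heat released by water cooling to 0 °C: 110.7×4.15×37.9 = 17411 J
17411 J < 3772.2 + 121.0×330.0 = 43702.2 J, so not all ice melts; final T = 0 °C.
Heat left for melting: 17411 − 3772.2 = 13638.8 J
Mass melted = 13638.8 / 330.0 = 41.33 g
Ice remaining = 121.0 − 41.33 = 79.67 g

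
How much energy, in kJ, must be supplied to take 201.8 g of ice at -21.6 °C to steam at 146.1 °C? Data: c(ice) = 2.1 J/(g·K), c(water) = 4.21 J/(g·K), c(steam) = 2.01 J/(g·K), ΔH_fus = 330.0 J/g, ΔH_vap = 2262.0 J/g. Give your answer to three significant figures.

q = 636 kJ

q1 (heat ice -21.6→0.0 °C): 201.8 × 2.1 × 21.6 = 9154 J
q2 (melt at 0 °C): 201.8 × 330.0 = 66594 J
q3 (heat water 0.0→100.0 °C): 201.8 × 4.21 × 100.0 = 84958 J
q4 (vaporize at 100 °C): 201.8 × 2262.0 = 456472 J
q5 (heat steam 100.0→146.1 °C): 201.8 × 2.01 × 46.1 = 18699 J
Total: 9154 + 66594 + 84958 + 456472 + 18699 = 635877 J = 636 kJ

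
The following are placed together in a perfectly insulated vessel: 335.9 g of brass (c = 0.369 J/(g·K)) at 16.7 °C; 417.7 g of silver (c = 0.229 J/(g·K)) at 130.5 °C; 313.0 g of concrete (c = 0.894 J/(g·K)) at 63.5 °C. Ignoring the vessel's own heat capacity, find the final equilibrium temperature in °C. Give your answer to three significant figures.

T_f = 64.7 °C

Σ mᵢcᵢ(T − Tᵢ) = 0  ⇒  T = Σ mᵢcᵢTᵢ / Σ mᵢcᵢ
Σ mᵢcᵢ = 335.9×0.369 + 417.7×0.229 + 313.0×0.894 = 499.4224
Σ mᵢcᵢTᵢ = 123.9471×16.7 + 95.6533×130.5 + 279.822×63.5 = 32321
T = 32321 / 499.4224 = 64.72 °C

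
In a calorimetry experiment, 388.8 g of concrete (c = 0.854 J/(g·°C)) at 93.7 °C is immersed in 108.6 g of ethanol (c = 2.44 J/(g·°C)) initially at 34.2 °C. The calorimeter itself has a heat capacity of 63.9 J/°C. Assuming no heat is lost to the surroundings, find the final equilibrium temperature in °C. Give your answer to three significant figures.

Heat lost by concrete = heat gained by ethanol + calorimeter.
(388.8)(0.854)(93.7 − T) = [(108.6)(2.44) + 63.9](T − 34.2)
332.0352 (93.7 − T) = 328.884 (T − 34.2)
31112 − 332.0352 T = 328.884 T − 11248
42360 = 660.9192 T
T = 64.09 °C

T_f = 64.1 °C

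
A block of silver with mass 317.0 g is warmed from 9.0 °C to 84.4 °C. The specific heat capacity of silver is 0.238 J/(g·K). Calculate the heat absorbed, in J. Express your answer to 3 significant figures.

q = 5690 J

q = m c ΔT = 317.0 × 0.238 × (84.4 − 9.0)
q = 317.0 × 0.238 × 75.4 = 5689 J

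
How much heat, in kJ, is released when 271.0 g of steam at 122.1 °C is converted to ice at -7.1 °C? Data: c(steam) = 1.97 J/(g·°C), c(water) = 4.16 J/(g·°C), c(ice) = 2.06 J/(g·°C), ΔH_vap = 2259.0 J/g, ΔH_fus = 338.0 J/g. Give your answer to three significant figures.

q1 (cool steam 122.1→100 °C): 271.0 × 1.97 × 22.1 = 11799 J
q2 (condense at 100 °C): 271.0 × 2259.0 = 612189 J
q3 (cool water 100→0 °C): 271.0 × 4.16 × 100.0 = 112736 J
q4 (freeze at 0 °C): 271.0 × 338.0 = 91598 J
q5 (cool ice 0→-7.1 °C): 271.0 × 2.06 × 7.1 = 3964 J
Total: 11799 + 612189 + 112736 + 91598 + 3964 = 832286 J = 832 kJ

q = 832 kJ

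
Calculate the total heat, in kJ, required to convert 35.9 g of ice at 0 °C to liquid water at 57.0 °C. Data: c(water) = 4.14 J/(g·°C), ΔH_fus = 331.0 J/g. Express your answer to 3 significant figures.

q = 20.4 kJ

q1 (melt at 0 °C): 35.9 × 331.0 = 11883 J
q2 (heat water 0.0→57.0 °C): 35.9 × 4.14 × 57.0 = 8472 J
Total: 11883 + 8472 = 20355 J = 20.4 kJ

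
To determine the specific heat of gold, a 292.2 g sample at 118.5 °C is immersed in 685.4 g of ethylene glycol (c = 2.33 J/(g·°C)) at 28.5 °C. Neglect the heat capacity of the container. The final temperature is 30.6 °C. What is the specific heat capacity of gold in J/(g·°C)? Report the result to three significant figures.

c = 0.131 J/(g·°C)

q_gained = (685.4 × 2.33) × (30.6 − 28.5) = 3354 J
q_lost = 292.2 × c × (118.5 − 30.6) = 25684.38 c
Set equal: c = 3354 / 25684.38 = 0.131 J/(g·°C)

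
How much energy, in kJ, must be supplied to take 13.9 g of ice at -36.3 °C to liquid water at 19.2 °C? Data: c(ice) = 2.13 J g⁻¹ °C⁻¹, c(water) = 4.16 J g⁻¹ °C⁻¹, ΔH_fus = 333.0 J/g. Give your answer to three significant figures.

q = 6.81 kJ

q1 (heat ice -36.3→0.0 °C): 13.9 × 2.13 × 36.3 = 1075 J
q2 (melt at 0 °C): 13.9 × 333.0 = 4629 J
q3 (heat water 0.0→19.2 °C): 13.9 × 4.16 × 19.2 = 1110 J
Total: 1075 + 4629 + 1110 = 6814 J = 6.81 kJ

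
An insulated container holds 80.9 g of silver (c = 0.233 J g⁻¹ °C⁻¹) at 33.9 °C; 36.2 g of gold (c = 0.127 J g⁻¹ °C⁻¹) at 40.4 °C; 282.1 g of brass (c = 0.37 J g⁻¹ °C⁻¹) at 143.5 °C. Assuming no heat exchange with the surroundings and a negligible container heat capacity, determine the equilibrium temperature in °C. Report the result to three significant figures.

T_f = 124 °C

Σ mᵢcᵢ(T − Tᵢ) = 0  ⇒  T = Σ mᵢcᵢTᵢ / Σ mᵢcᵢ
Σ mᵢcᵢ = 80.9×0.233 + 36.2×0.127 + 282.1×0.37 = 127.8241
Σ mᵢcᵢTᵢ = 18.8497×33.9 + 4.5974×40.4 + 104.377×143.5 = 15803
T = 15803 / 127.8241 = 123.6 °C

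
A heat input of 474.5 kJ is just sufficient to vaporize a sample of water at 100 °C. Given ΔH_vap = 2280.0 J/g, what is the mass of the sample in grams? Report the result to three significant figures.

m = q / ΔH_vap = 474500 J / 2280.0 J/g = 208 g

m = 208 g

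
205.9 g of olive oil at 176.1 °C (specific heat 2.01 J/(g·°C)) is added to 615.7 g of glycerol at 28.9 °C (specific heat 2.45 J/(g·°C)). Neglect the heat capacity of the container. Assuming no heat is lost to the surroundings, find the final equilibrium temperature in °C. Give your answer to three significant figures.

T_f = 60.6 °C

Heat lost by olive oil = heat gained by glycerol.
(205.9)(2.01)(176.1 − T) = (615.7)(2.45)(T − 28.9)
413.859 (176.1 − T) = 1508.465 (T − 28.9)
72881 − 413.859 T = 1508.465 T − 43595
116476 = 1922.324 T
T = 60.59 °C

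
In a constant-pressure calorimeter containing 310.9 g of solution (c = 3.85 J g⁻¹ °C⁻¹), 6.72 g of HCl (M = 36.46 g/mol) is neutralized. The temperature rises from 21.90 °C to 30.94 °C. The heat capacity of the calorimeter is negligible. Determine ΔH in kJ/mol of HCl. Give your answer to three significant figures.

|ΔT| = |30.94 − 21.90| = 9.04 °C
|q_surr| = (310.9 × 3.85) × 9.04 = 1196.965 × 9.04 = 10820 J
n(HCl) = 6.72 / 36.46 = 0.1843 mol
Temperature rose, so q_rxn = −|q_surr| = -10.82 kJ
ΔH = q_rxn / n = -58.71 kJ/mol

ΔH = -58.7 kJ/mol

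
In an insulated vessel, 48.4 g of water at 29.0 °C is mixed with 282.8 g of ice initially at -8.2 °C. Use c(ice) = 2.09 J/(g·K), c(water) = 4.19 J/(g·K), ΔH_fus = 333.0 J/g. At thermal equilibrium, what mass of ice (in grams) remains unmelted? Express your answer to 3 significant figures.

m_ice remaining = 280 g

Heat to warm all ice to 0 °C: 282.8×2.09×8.2 = 4846.6 J
Heat released by water cooling to 0 °C: 48.4×4.19×29.0 = 5881.1 J
5881.1 J < 4846.6 + 282.8×333.0 = 99019.0 J, so not all ice melts; final T = 0 °C.
Heat left for melting: 5881.1 − 4846.6 = 1034.5 J
Mass melted = 1034.5 / 333.0 = 3.107 g
Ice remaining = 282.8 − 3.107 = 279.693 g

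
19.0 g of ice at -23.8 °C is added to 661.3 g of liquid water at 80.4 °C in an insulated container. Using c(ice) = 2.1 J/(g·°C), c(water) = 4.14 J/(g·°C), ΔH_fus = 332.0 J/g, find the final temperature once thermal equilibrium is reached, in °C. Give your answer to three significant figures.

T_f = 75.6 °C

Heat to bring ice to 0 °C and melt it: q₁ = 19.0×2.1×23.8 + 19.0×332.0 = 7257.6 J
Heat the water can supply cooling to 0 °C: 661.3×4.14×80.4 = 220118 J > q₁, so all ice melts.
Energy balance: 661.3×4.14×(80.4 − T) = 7257.6 + 19.0×4.14×(T − 0)
2737.782(80.4 − T) = 7257.6 + 78.66 T
220118 − 7257.6 = 2816.442 T
T = 212860.4 / 2816.442 = 75.58 °C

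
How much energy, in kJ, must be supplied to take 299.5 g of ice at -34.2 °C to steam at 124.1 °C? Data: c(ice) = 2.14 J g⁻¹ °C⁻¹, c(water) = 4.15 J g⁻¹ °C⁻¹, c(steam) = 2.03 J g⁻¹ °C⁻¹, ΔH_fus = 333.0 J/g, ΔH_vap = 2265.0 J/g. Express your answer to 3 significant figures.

q1 (heat ice -34.2→0.0 °C): 299.5 × 2.14 × 34.2 = 21920 J
q2 (melt at 0 °C): 299.5 × 333.0 = 99734 J
q3 (heat water 0.0→100.0 °C): 299.5 × 4.15 × 100.0 = 124293 J
q4 (vaporize at 100 °C): 299.5 × 2265.0 = 678368 J
q5 (heat steam 100.0→124.1 °C): 299.5 × 2.03 × 24.1 = 14652 J
Total: 21920 + 99734 + 124293 + 678368 + 14652 = 938967 J = 939 kJ

q = 939 kJ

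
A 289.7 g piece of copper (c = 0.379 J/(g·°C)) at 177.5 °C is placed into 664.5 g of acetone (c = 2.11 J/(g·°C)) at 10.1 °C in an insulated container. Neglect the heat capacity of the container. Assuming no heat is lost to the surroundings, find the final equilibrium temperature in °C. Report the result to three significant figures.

Heat lost by copper = heat gained by acetone.
(289.7)(0.379)(177.5 − T) = (664.5)(2.11)(T − 10.1)
109.7963 (177.5 − T) = 1402.095 (T − 10.1)
19489 − 109.7963 T = 1402.095 T − 14161
33650 = 1511.8913 T
T = 22.26 °C

T_f = 22.3 °C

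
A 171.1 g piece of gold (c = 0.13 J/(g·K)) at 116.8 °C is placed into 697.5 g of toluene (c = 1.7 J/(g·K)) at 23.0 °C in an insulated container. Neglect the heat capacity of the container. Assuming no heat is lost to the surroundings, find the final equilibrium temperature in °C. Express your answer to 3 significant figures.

T_f = 24.7 °C

Heat lost by gold = heat gained by toluene.
(171.1)(0.13)(116.8 − T) = (697.5)(1.7)(T − 23.0)
22.243 (116.8 − T) = 1185.75 (T − 23.0)
2598.0 − 22.243 T = 1185.75 T − 27272
29870.0 = 1207.993 T
T = 24.73 °C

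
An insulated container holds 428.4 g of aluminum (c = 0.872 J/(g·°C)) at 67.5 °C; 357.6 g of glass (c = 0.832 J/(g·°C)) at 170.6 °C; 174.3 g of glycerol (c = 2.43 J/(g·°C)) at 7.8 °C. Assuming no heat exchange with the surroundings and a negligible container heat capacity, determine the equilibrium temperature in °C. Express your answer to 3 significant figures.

Σ mᵢcᵢ(T − Tᵢ) = 0  ⇒  T = Σ mᵢcᵢTᵢ / Σ mᵢcᵢ
Σ mᵢcᵢ = 428.4×0.872 + 357.6×0.832 + 174.3×2.43 = 1094.6370
Σ mᵢcᵢTᵢ = 373.5648×67.5 + 297.5232×170.6 + 423.549×7.8 = 79277
T = 79277 / 1094.6370 = 72.42 °C

T_f = 72.4 °C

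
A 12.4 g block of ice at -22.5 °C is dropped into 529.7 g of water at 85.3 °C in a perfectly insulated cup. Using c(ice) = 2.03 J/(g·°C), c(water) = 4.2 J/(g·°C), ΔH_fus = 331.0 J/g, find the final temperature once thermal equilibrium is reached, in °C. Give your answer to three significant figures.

Heat to bring ice to 0 °C and melt it: q₁ = 12.4×2.03×22.5 + 12.4×331.0 = 4670.8 J
Heat the water can supply cooling to 0 °C: 529.7×4.2×85.3 = 189770 J > q₁, so all ice melts.
Energy balance: 529.7×4.2×(85.3 − T) = 4670.8 + 12.4×4.2×(T − 0)
2224.74(85.3 − T) = 4670.8 + 52.08 T
189770 − 4670.8 = 2276.82 T
T = 185099.2 / 2276.82 = 81.30 °C

T_f = 81.3 °C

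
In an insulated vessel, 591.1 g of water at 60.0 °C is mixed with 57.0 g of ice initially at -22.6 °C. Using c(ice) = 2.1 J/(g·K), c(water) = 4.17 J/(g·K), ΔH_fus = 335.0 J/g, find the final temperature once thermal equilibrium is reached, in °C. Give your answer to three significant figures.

Heat to bring ice to 0 °C and melt it: q₁ = 57.0×2.1×22.6 + 57.0×335.0 = 21800 J
Heat the water can supply cooling to 0 °C: 591.1×4.17×60.0 = 147893 J > q₁, so all ice melts.
Energy balance: 591.1×4.17×(60.0 − T) = 21800 + 57.0×4.17×(T − 0)
2464.887(60.0 − T) = 21800 + 237.69 T
147893 − 21800 = 2702.577 T
T = 126093 / 2702.577 = 46.66 °C

T_f = 46.7 °C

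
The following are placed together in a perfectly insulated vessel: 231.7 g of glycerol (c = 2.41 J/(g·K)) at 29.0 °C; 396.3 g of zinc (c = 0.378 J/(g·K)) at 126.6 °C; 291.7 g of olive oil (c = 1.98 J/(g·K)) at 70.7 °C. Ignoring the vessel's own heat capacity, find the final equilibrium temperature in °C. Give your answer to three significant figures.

Σ mᵢcᵢ(T − Tᵢ) = 0  ⇒  T = Σ mᵢcᵢTᵢ / Σ mᵢcᵢ
Σ mᵢcᵢ = 231.7×2.41 + 396.3×0.378 + 291.7×1.98 = 1285.7644
Σ mᵢcᵢTᵢ = 558.397×29.0 + 149.8014×126.6 + 577.566×70.7 = 75992
T = 75992 / 1285.7644 = 59.10 °C

T_f = 59.1 °C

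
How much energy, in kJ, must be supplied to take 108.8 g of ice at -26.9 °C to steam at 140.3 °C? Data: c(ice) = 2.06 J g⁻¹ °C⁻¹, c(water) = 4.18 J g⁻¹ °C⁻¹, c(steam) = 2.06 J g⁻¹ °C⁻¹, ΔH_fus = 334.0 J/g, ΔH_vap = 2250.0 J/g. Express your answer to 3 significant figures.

q1 (heat ice -26.9→0.0 °C): 108.8 × 2.06 × 26.9 = 6029 J
q2 (melt at 0 °C): 108.8 × 334.0 = 36339 J
q3 (heat water 0.0→100.0 °C): 108.8 × 4.18 × 100.0 = 45478 J
q4 (vaporize at 100 °C): 108.8 × 2250.0 = 244800 J
q5 (heat steam 100.0→140.3 °C): 108.8 × 2.06 × 40.3 = 9032 J
Total: 6029 + 36339 + 45478 + 244800 + 9032 = 341678 J = 342 kJ

q = 342 kJ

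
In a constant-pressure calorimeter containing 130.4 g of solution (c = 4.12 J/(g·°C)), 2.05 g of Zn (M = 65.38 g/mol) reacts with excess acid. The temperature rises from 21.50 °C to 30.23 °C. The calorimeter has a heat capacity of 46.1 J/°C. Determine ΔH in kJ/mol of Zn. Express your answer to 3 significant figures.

|ΔT| = |30.23 − 21.50| = 8.73 °C
|q_surr| = (130.4 × 4.12 + 46.1) × 8.73 = 583.348 × 8.73 = 5093 J
n(Zn) = 2.05 / 65.38 = 0.03136 mol
Temperature rose, so q_rxn = −|q_surr| = -5.093 kJ
ΔH = q_rxn / n = -162.4 kJ/mol

ΔH = -162 kJ/mol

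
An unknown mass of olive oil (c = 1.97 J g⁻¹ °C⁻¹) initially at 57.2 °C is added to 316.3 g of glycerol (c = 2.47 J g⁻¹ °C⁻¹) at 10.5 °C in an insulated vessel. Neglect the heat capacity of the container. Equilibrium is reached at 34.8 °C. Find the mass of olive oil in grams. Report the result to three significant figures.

q_gained = (316.3 × 2.47) × (34.8 − 10.5) = 18980 J
q_lost = m × 1.97 × (57.2 − 34.8) = 44.128 m
m = 18980 / 44.128 = 430 g

m = 430 g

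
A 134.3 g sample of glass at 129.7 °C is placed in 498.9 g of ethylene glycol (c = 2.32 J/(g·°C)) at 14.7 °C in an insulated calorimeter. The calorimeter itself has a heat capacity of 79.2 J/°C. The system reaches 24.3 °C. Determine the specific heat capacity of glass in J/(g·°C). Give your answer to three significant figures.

c = 0.839 J/(g·°C)

q_gained = (498.9 × 2.32 + 79.2) × (24.3 − 14.7) = 11870 J
q_lost = 134.3 × c × (129.7 − 24.3) = 14155.22 c
Set equal: c = 11870 / 14155.22 = 0.839 J/(g·°C)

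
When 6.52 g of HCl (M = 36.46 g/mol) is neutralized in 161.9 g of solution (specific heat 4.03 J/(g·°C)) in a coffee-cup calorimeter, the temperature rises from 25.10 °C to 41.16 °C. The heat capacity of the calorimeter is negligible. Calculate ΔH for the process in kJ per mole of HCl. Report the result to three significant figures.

|ΔT| = |41.16 − 25.10| = 16.06 °C
|q_surr| = (161.9 × 4.03) × 16.06 = 652.457 × 16.06 = 10480 J
n(HCl) = 6.52 / 36.46 = 0.1788 mol
Temperature rose, so q_rxn = −|q_surr| = -10.48 kJ
ΔH = q_rxn / n = -58.61 kJ/mol

ΔH = -58.6 kJ/mol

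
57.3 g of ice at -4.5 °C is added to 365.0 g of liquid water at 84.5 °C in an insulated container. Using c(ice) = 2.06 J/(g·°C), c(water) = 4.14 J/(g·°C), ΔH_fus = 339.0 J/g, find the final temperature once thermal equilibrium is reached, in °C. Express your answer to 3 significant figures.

T_f = 61.6 °C

Heat to bring ice to 0 °C and melt it: q₁ = 57.3×2.06×4.5 + 57.3×339.0 = 19956 J
Heat the water can supply cooling to 0 °C: 365.0×4.14×84.5 = 127688 J > q₁, so all ice melts.
Energy balance: 365.0×4.14×(84.5 − T) = 19956 + 57.3×4.14×(T − 0)
1511.1(84.5 − T) = 19956 + 237.222 T
127688 − 19956 = 1748.322 T
T = 107732 / 1748.322 = 61.62 °C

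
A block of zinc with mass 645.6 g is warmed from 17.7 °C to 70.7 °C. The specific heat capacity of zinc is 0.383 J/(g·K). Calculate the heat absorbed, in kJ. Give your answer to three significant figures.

q = 13.1 kJ

q = m c ΔT = 645.6 × 0.383 × (70.7 − 17.7)
q = 645.6 × 0.383 × 53.0 = 13110 J = 13.1 kJ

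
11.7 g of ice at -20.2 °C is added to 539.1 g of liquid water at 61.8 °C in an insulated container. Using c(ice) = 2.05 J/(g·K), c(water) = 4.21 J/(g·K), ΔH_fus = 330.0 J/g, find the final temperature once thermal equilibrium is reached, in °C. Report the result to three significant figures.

T_f = 58.6 °C

Heat to bring ice to 0 °C and melt it: q₁ = 11.7×2.05×20.2 + 11.7×330.0 = 4345.5 J
Heat the water can supply cooling to 0 °C: 539.1×4.21×61.8 = 140262 J > q₁, so all ice melts.
Energy balance: 539.1×4.21×(61.8 − T) = 4345.5 + 11.7×4.21×(T − 0)
2269.611(61.8 − T) = 4345.5 + 49.257 T
140262 − 4345.5 = 2318.868 T
T = 135916.5 / 2318.868 = 58.61 °C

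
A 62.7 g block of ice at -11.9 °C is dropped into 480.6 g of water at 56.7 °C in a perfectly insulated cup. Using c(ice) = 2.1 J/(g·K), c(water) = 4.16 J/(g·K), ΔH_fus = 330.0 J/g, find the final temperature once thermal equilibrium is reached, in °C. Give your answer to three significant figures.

Heat to bring ice to 0 °C and melt it: q₁ = 62.7×2.1×11.9 + 62.7×330.0 = 22258 J
Heat the water can supply cooling to 0 °C: 480.6×4.16×56.7 = 113360 J > q₁, so all ice melts.
Energy balance: 480.6×4.16×(56.7 − T) = 22258 + 62.7×4.16×(T − 0)
1999.296(56.7 − T) = 22258 + 260.832 T
113360 − 22258 = 2260.128 T
T = 91102 / 2260.128 = 40.31 °C

T_f = 40.3 °C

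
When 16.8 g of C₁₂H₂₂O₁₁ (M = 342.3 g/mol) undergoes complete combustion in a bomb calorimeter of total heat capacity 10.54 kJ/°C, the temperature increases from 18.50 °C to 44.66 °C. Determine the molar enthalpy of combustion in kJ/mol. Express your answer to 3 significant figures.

ΔT = 44.66 − 18.50 = 26.16 °C
q_cal = C_cal × ΔT = 10.54 × 26.16 = 275.7264 kJ
n = 16.8 / 342.3 = 0.04908 mol
q_rxn = −q_cal = -275.7264 kJ
ΔH = -275.7264 / 0.04908 = -5618 kJ/mol

ΔH = -5620 kJ/mol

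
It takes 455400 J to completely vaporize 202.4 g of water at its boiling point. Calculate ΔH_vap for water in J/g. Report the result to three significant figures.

ΔH_vap = q / m = 455400 / 202.4 = 2250 J/g

ΔH_vap = 2250 J/g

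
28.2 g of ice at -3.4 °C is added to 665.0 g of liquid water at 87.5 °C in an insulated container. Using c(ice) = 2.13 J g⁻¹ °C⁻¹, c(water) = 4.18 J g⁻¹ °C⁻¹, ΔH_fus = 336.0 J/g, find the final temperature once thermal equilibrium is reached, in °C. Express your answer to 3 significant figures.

T_f = 80.6 °C

Heat to bring ice to 0 °C and melt it: q₁ = 28.2×2.13×3.4 + 28.2×336.0 = 9679.4 J
Heat the water can supply cooling to 0 °C: 665.0×4.18×87.5 = 243224 J > q₁, so all ice melts.
Energy balance: 665.0×4.18×(87.5 − T) = 9679.4 + 28.2×4.18×(T − 0)
2779.7(87.5 − T) = 9679.4 + 117.876 T
243224 − 9679.4 = 2897.576 T
T = 233544.6 / 2897.576 = 80.60 °C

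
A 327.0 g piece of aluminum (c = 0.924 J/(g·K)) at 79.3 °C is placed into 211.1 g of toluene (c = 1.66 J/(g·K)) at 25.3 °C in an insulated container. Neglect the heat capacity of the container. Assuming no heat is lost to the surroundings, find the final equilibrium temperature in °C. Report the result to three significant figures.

Heat lost by aluminum = heat gained by toluene.
(327.0)(0.924)(79.3 − T) = (211.1)(1.66)(T − 25.3)
302.148 (79.3 − T) = 350.426 (T − 25.3)
23960 − 302.148 T = 350.426 T − 8865.8
32825.8 = 652.574 T
T = 50.30 °C

T_f = 50.3 °C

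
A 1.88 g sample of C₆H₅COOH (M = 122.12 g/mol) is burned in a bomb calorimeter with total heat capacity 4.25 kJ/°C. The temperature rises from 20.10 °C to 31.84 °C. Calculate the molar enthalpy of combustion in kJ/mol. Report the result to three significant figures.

ΔH = -3240 kJ/mol

ΔT = 31.84 − 20.10 = 11.74 °C
q_cal = C_cal × ΔT = 4.25 × 11.74 = 49.895 kJ
n = 1.88 / 122.12 = 0.01539 mol
q_rxn = −q_cal = -49.895 kJ
ΔH = -49.895 / 0.01539 = -3242 kJ/mol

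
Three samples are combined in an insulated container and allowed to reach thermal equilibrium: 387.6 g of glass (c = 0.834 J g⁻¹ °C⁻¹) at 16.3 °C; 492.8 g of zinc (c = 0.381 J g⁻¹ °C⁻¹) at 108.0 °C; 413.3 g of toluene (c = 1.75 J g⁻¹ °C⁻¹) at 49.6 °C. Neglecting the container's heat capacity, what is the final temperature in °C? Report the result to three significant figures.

Σ mᵢcᵢ(T − Tᵢ) = 0  ⇒  T = Σ mᵢcᵢTᵢ / Σ mᵢcᵢ
Σ mᵢcᵢ = 387.6×0.834 + 492.8×0.381 + 413.3×1.75 = 1234.2902
Σ mᵢcᵢTᵢ = 323.2584×16.3 + 187.7568×108.0 + 723.275×49.6 = 61421
T = 61421 / 1234.2902 = 49.76 °C

T_f = 49.8 °C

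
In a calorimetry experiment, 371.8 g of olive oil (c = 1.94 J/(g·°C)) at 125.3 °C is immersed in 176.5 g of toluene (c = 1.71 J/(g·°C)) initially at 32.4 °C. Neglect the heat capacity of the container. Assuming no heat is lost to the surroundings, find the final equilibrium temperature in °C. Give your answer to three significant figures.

T_f = 97.9 °C

Heat lost by olive oil = heat gained by toluene.
(371.8)(1.94)(125.3 − T) = (176.5)(1.71)(T − 32.4)
721.292 (125.3 − T) = 301.815 (T − 32.4)
90378 − 721.292 T = 301.815 T − 9778.8
100156.8 = 1023.107 T
T = 97.89 °C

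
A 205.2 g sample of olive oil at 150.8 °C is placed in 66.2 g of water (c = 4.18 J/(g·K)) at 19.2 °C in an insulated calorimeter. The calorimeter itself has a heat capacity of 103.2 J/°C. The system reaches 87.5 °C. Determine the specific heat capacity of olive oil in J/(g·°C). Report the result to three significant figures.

q_gained = (66.2 × 4.18 + 103.2) × (87.5 − 19.2) = 25950 J
q_lost = 205.2 × c × (150.8 − 87.5) = 12989.16 c
Set equal: c = 25950 / 12989.16 = 2.00 J/(g·°C)

c = 2.00 J/(g·°C)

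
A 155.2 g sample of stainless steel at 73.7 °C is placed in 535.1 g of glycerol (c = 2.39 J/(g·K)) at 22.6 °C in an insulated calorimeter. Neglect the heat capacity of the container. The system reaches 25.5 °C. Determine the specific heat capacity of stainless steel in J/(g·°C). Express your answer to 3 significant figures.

c = 0.496 J/(g·°C)

q_gained = (535.1 × 2.39) × (25.5 − 22.6) = 3709 J
q_lost = 155.2 × c × (73.7 − 25.5) = 7480.64 c
Set equal: c = 3709 / 7480.64 = 0.496 J/(g·°C)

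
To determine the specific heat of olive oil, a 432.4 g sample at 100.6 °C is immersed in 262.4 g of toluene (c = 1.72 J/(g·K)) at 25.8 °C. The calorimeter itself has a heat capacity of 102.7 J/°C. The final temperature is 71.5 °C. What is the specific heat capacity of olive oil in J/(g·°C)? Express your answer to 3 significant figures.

c = 2.01 J/(g·°C)

q_gained = (262.4 × 1.72 + 102.7) × (71.5 − 25.8) = 25320 J
q_lost = 432.4 × c × (100.6 − 71.5) = 12582.84 c
Set equal: c = 25320 / 12582.84 = 2.01 J/(g·°C)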